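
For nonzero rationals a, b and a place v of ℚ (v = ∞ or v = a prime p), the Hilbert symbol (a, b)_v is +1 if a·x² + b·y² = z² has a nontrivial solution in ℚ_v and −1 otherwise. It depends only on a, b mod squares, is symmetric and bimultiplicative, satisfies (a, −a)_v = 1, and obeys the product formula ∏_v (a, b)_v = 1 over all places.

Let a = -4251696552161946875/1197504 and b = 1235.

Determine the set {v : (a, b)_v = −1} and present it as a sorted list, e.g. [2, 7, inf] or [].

[2, 3, 7, 13, 19, 47]

(a, b) ≡ (-308393085, 1235) mod (ℚ^×)²; places V = {2, 3, 5, 7, 11, 13, 17, 19, 23, 47, ∞}.
(a,b)_23: α=1, u≡22; β=0, v≡16 (mod 23); (22|23)=-1, (16|23)=+1; sign (−1)^0·-1^0·+1^1 = +1.
(a,b)_5: α=5, u≡3; β=1, v≡2 (mod 5); (3|5)=-1, (2|5)=-1; sign (−1)^0·-1^1·-1^5 = +1.
(a,b)_17: α=4, u≡6; β=0, v≡11 (mod 17); (6|17)=-1, (11|17)=-1; sign (−1)^0·-1^0·-1^4 = +1.
(a,b)_11: α=-1, u≡3; β=0, v≡3 (mod 11); (3|11)=+1, (3|11)=+1; sign (−1)^0·+1^0·+1^-1 = +1.
(a,b)_13: α=3, u≡11; β=1, v≡4 (mod 13); (11|13)=-1, (4|13)=+1; sign (−1)^0·-1^1·+1^3 = -1.
(a,b)_3: α=-5, u≡2; β=0, v≡2 (mod 3); (2|3)=-1, (2|3)=-1; sign (−1)^0·-1^0·-1^-5 = -1.
(a,b)_7: α=-1, u≡1; β=0, v≡3 (mod 7); (1|7)=+1, (3|7)=-1; sign (−1)^0·+1^0·-1^-1 = -1.
(a,b)_47: α=1, u≡2; β=0, v≡13 (mod 47); (2|47)=+1, (13|47)=-1; sign (−1)^0·+1^0·-1^1 = -1.
(a,b)_∞: sgn(-308393085)=−, sgn(1235)=+, so +1.
(a,b)_2: α=-6, β=0; u≡3, v≡3 (mod 8); ε(u)ε(v)=1·1, αω(v)=-6·1, βω(u)=0·1; sum ≡ 1  ⇒  -1.
(a,b)_19: α=3, u≡15; β=1, v≡8 (mod 19); (15|19)=-1, (8|19)=-1; sign (−1)^1·-1^1·-1^3 = -1.
|Ram(-308393085, 1235)| = 6, even; anisotropic at {2, 3, 7, 13, 19, 47}.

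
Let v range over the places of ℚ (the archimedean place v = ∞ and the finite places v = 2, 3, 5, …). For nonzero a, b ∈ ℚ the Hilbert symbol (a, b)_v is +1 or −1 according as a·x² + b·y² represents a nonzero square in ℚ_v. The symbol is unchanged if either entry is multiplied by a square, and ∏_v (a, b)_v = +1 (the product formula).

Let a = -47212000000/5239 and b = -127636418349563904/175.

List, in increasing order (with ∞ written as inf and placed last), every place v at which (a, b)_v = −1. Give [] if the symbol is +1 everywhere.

(a, b) ≡ (-365893, -428127) mod (ℚ^×)²; places V = {2, 3, 5, 7, 11, 13, 19, 29, 31, 37, ∞}.
(a,b)_3: α=0, u≡2; β=7, v≡1 (mod 3); (2|3)=-1, (1|3)=+1; sign (−1)^0·-1^7·+1^0 = -1.
(a,b)_31: α=-1, u≡9; β=0, v≡25 (mod 31); (9|31)=+1, (25|31)=+1; sign (−1)^0·+1^0·+1^-1 = +1.
(a,b)_13: α=-2, u≡6; β=0, v≡2 (mod 13); (6|13)=-1, (2|13)=-1; sign (−1)^0·-1^0·-1^-2 = +1.
(a,b)_19: α=0, u≡1; β=3, v≡4 (mod 19); (1|19)=+1, (4|19)=+1; sign (−1)^0·+1^3·+1^0 = +1.
(a,b)_29: α=1, u≡3; β=1, v≡3 (mod 29); (3|29)=-1, (3|29)=-1; sign (−1)^0·-1^1·-1^1 = +1.
(a,b)_37: α=1, u≡16; β=1, v≡1 (mod 37); (16|37)=+1, (1|37)=+1; sign (−1)^0·+1^1·+1^1 = +1.
(a,b)_∞: sgn(-365893)=−, sgn(-428127)=−, so -1.
(a,b)_5: α=6, u≡3; β=-2, v≡3 (mod 5); (3|5)=-1, (3|5)=-1; sign (−1)^0·-1^-2·-1^6 = +1.
(a,b)_2: α=8, β=16; u≡3, v≡1 (mod 8); ε(u)ε(v)=1·0, αω(v)=8·0, βω(u)=16·1; sum ≡ 0  ⇒  +1.
(a,b)_11: α=1, u≡3; β=2, v≡1 (mod 11); (3|11)=+1, (1|11)=+1; sign (−1)^0·+1^2·+1^1 = +1.
(a,b)_7: α=0, u≡1; β=-1, v≡6 (mod 7); (1|7)=+1, (6|7)=-1; sign (−1)^0·+1^-1·-1^0 = +1.
|Ram(-365893, -428127)| = 2, even; anisotropic at {3, ∞}.

[3, inf]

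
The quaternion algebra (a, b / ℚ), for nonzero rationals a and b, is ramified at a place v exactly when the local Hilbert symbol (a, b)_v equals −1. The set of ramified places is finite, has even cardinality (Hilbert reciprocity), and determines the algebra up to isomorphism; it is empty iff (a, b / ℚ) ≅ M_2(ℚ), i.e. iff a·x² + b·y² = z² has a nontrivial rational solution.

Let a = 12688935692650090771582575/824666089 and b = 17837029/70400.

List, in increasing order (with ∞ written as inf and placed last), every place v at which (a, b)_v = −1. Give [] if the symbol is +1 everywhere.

[2, 3, 17, 19]

Mod squares: a ≡ 12903, b ≡ 81719. Check v ∈ {∞, 2, 3, 5, 7, 11, 13, 17, 19, 23, 31, 37, 47}.
v=2: v_2(a)=0, v_2(b)=-8; units ≡ 7, 7 (mod 8); ε·ε+αω+βω = 1·1+0·0+-8·0 ≡ 1  ⇒  (a,b)_2 = -1.
v=17: a=17^3·(≡7), b=17^1·(≡16) mod 17; (7|17)=-1, (16|17)=+1; (−1)^{3·1·8}·(-1)^1·(+1)^3 = -1.
v=23: a=23^1·(≡3), b=23^1·(≡20) mod 23; (3|23)=+1, (20|23)=-1; (−1)^{1·1·11}·(+1)^1·(-1)^1 = +1.
v=37: a=37^2·(≡30), b=37^0·(≡24) mod 37; (30|37)=+1, (24|37)=-1; (−1)^{2·0·18}·(+1)^0·(-1)^2 = +1.
v=11: a=11^3·(≡2), b=11^-1·(≡5) mod 11; (2|11)=-1, (5|11)=+1; (−1)^{3·-1·5}·(-1)^-1·(+1)^3 = +1.
v=47: a=47^-4·(≡32), b=47^0·(≡45) mod 47; (32|47)=+1, (45|47)=-1; (−1)^{-4·0·23}·(+1)^0·(-1)^-4 = +1.
v=7: a=7^0·(≡1), b=7^4·(≡2) mod 7; (1|7)=+1, (2|7)=+1; (−1)^{0·4·3}·(+1)^4·(+1)^0 = +1.
v=13: a=13^-2·(≡7), b=13^0·(≡3) mod 13; (7|13)=-1, (3|13)=+1; (−1)^{-2·0·6}·(-1)^0·(+1)^-2 = +1.
v=3: a=3^9·(≡2), b=3^0·(≡2) mod 3; (2|3)=-1, (2|3)=-1; (−1)^{9·0·1}·(-1)^0·(-1)^9 = -1.
v=31: a=31^2·(≡16), b=31^0·(≡30) mod 31; (16|31)=+1, (30|31)=-1; (−1)^{2·0·15}·(+1)^0·(-1)^2 = +1.
v=19: a=19^4·(≡14), b=19^1·(≡4) mod 19; (14|19)=-1, (4|19)=+1; (−1)^{4·1·9}·(-1)^1·(+1)^4 = -1.
v=∞: 12903 > 0 and 81719 > 0  ⇒  (a,b)_∞ = +1.
v=5: a=5^2·(≡2), b=5^-2·(≡4) mod 5; (2|5)=-1, (4|5)=+1; (−1)^{2·-2·2}·(-1)^-2·(+1)^2 = +1.
|Ram(12903, 81719)| = 4, even; anisotropic at {2, 3, 17, 19}.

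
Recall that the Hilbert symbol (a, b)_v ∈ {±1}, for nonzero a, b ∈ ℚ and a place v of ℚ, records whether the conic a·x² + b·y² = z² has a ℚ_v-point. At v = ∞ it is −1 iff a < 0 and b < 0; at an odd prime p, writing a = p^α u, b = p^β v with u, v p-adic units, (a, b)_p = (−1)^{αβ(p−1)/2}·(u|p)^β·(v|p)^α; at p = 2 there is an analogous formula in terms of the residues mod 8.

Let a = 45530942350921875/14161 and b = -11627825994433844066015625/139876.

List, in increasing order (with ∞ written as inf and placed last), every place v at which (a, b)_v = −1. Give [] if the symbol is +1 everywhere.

Mod squares: a ≡ 779, b ≡ -2507601. Check v ∈ {∞, 2, 3, 5, 7, 11, 13, 17, 19, 29, 37, 41}.
v=5: a=5^6·(≡4), b=5^8·(≡1) mod 5; (4|5)=+1, (1|5)=+1; (−1)^{6·8·2}·(+1)^8·(+1)^6 = +1.
v=19: a=19^3·(≡15), b=19^3·(≡10) mod 19; (15|19)=-1, (10|19)=-1; (−1)^{3·3·9}·(-1)^3·(-1)^3 = -1.
v=∞: 779 > 0 and -2507601 < 0  ⇒  (a,b)_∞ = +1.
v=41: a=41^1·(≡11), b=41^1·(≡38) mod 41; (11|41)=-1, (38|41)=-1; (−1)^{1·1·20}·(-1)^1·(-1)^1 = +1.
v=17: a=17^-2·(≡7), b=17^-2·(≡15) mod 17; (7|17)=-1, (15|17)=+1; (−1)^{-2·-2·8}·(-1)^-2·(+1)^-2 = +1.
v=2: v_2(a)=0, v_2(b)=-2; units ≡ 3, 7 (mod 8); ε·ε+αω+βω = 1·1+0·0+-2·1 ≡ 1  ⇒  (a,b)_2 = -1.
v=7: a=7^-2·(≡4), b=7^0·(≡1) mod 7; (4|7)=+1, (1|7)=+1; (−1)^{-2·0·3}·(+1)^0·(+1)^-2 = +1.
v=3: a=3^2·(≡2), b=3^1·(≡2) mod 3; (2|3)=-1, (2|3)=-1; (−1)^{2·1·1}·(-1)^1·(-1)^2 = -1.
v=29: a=29^2·(≡16), b=29^3·(≡23) mod 29; (16|29)=+1, (23|29)=+1; (−1)^{2·3·14}·(+1)^3·(+1)^2 = +1.
v=37: a=37^2·(≡31), b=37^3·(≡27) mod 37; (31|37)=-1, (27|37)=+1; (−1)^{2·3·18}·(-1)^3·(+1)^2 = -1.
v=13: a=13^0·(≡4), b=13^4·(≡8) mod 13; (4|13)=+1, (8|13)=-1; (−1)^{0·4·6}·(+1)^4·(-1)^0 = +1.
v=11: a=11^0·(≡3), b=11^-2·(≡3) mod 11; (3|11)=+1, (3|11)=+1; (−1)^{0·-2·5}·(+1)^-2·(+1)^0 = +1.
(779, -2507601 / ℚ) ramifies at {2, 3, 19, 37}: a division algebra.

[2, 3, 19, 37]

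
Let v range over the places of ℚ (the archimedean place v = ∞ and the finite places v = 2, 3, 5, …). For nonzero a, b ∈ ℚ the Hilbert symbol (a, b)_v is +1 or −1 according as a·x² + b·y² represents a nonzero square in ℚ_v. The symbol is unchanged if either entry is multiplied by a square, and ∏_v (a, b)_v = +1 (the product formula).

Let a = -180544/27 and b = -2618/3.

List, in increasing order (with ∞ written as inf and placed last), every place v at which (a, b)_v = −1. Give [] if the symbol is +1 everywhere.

Mod squares: a ≡ -8463, b ≡ -7854. Check v ∈ {∞, 2, 3, 7, 11, 13, 17, 31}.
v=13: a=13^1·(≡9), b=13^0·(≡7) mod 13; (9|13)=+1, (7|13)=-1; (−1)^{1·0·6}·(+1)^0·(-1)^1 = -1.
v=7: a=7^1·(≡4), b=7^1·(≡6) mod 7; (4|7)=+1, (6|7)=-1; (−1)^{1·1·3}·(+1)^1·(-1)^1 = +1.
v=∞: -8463 < 0 and -7854 < 0  ⇒  (a,b)_∞ = -1.
v=31: a=31^1·(≡30), b=31^0·(≡16) mod 31; (30|31)=-1, (16|31)=+1; (−1)^{1·0·15}·(-1)^0·(+1)^1 = +1.
v=17: a=17^0·(≡3), b=17^1·(≡11) mod 17; (3|17)=-1, (11|17)=-1; (−1)^{0·1·8}·(-1)^1·(-1)^0 = -1.
v=3: a=3^-3·(≡2), b=3^-1·(≡1) mod 3; (2|3)=-1, (1|3)=+1; (−1)^{-3·-1·1}·(-1)^-1·(+1)^-3 = +1.
v=11: a=11^0·(≡2), b=11^1·(≡5) mod 11; (2|11)=-1, (5|11)=+1; (−1)^{0·1·5}·(-1)^1·(+1)^0 = -1.
v=2: v_2(a)=6, v_2(b)=1; units ≡ 1, 1 (mod 8); ε·ε+αω+βω = 0·0+6·0+1·0 ≡ 0  ⇒  (a,b)_2 = +1.
(-8463, -7854 / ℚ) ramifies at {11, 13, 17, ∞}: a division algebra.

[11, 13, 17, inf]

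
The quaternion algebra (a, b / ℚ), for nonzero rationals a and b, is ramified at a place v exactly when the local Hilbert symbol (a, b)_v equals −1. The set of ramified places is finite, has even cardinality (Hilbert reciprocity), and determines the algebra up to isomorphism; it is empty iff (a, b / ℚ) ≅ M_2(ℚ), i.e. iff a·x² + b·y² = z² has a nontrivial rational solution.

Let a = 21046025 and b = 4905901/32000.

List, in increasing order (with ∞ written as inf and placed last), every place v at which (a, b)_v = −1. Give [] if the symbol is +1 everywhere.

(a, b) ≡ (1001, 145145) mod (ℚ^×)²; places V = {2, 5, 7, 11, 13, 29, ∞}.
(a,b)_7: α=1, u≡5; β=1, v≡1 (mod 7); (5|7)=-1, (1|7)=+1; sign (−1)^1·-1^1·+1^1 = +1.
(a,b)_29: α=2, u≡27; β=1, v≡21 (mod 29); (27|29)=-1, (21|29)=-1; sign (−1)^0·-1^1·-1^2 = -1.
(a,b)_13: α=1, u≡9; β=3, v≡7 (mod 13); (9|13)=+1, (7|13)=-1; sign (−1)^0·+1^3·-1^1 = -1.
(a,b)_2: α=0, β=-8; u≡1, v≡1 (mod 8); ε(u)ε(v)=0·0, αω(v)=0·0, βω(u)=-8·0; sum ≡ 0  ⇒  +1.
(a,b)_∞: sgn(1001)=+, sgn(145145)=+, so +1.
(a,b)_11: α=1, u≡1; β=1, v≡7 (mod 11); (1|11)=+1, (7|11)=-1; sign (−1)^1·+1^1·-1^1 = +1.
(a,b)_5: α=2, u≡1; β=-3, v≡1 (mod 5); (1|5)=+1, (1|5)=+1; sign (−1)^0·+1^-3·+1^2 = +1.
Ram(1001, 145145) = {13, 29}; no ℚ_13-point on the conic.

[13, 29]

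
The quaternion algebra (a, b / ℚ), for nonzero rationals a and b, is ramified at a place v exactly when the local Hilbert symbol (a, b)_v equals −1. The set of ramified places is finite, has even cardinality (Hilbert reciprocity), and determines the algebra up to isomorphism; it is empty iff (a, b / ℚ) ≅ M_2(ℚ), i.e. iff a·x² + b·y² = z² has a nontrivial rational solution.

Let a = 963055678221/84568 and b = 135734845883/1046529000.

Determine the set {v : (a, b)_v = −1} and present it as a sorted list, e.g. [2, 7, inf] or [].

[2, 3, 5, 7, 13, 17]

(a, b) ≡ (462, 15470) mod (ℚ^×)²; places V = {2, 3, 5, 7, 11, 13, 17, 19, 29, 31, ∞}.
(a,b)_3: α=3, u≡1; β=-2, v≡2 (mod 3); (1|3)=+1, (2|3)=-1; sign (−1)^0·+1^-2·-1^3 = -1.
(a,b)_5: α=0, u≡2; β=-3, v≡4 (mod 5); (2|5)=-1, (4|5)=+1; sign (−1)^0·-1^-3·+1^0 = -1.
(a,b)_31: α=-2, u≡2; β=-2, v≡18 (mod 31); (2|31)=+1, (18|31)=+1; sign (−1)^0·+1^-2·+1^-2 = +1.
(a,b)_17: α=4, u≡6; β=3, v≡8 (mod 17); (6|17)=-1, (8|17)=+1; sign (−1)^0·-1^3·+1^4 = -1.
(a,b)_11: α=-1, u≡1; β=-2, v≡4 (mod 11); (1|11)=+1, (4|11)=+1; sign (−1)^0·+1^-2·+1^-1 = +1.
(a,b)_2: α=-3, β=-3; u≡7, v≡7 (mod 8); ε(u)ε(v)=1·1, αω(v)=-3·0, βω(u)=-3·0; sum ≡ 1  ⇒  -1.
(a,b)_29: α=0, u≡10; β=2, v≡24 (mod 29); (10|29)=-1, (24|29)=+1; sign (−1)^0·-1^2·+1^0 = +1.
(a,b)_∞: sgn(462)=+, sgn(15470)=+, so +1.
(a,b)_7: α=1, u≡5; β=1, v≡3 (mod 7); (5|7)=-1, (3|7)=-1; sign (−1)^1·-1^1·-1^1 = -1.
(a,b)_13: α=2, u≡2; β=1, v≡2 (mod 13); (2|13)=-1, (2|13)=-1; sign (−1)^0·-1^1·-1^2 = -1.
(a,b)_19: α=2, u≡6; β=2, v≡5 (mod 19); (6|19)=+1, (5|19)=+1; sign (−1)^0·+1^2·+1^2 = +1.
|Ram(462, 15470)| = 6, even; anisotropic at {2, 3, 5, 7, 13, 17}.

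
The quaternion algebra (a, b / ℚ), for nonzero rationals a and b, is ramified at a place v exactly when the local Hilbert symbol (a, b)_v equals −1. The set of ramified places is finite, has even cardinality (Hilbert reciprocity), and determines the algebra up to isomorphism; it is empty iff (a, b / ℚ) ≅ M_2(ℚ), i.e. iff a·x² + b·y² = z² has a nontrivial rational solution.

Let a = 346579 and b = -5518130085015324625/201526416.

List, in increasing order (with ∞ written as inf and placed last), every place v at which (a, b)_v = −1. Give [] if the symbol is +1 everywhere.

[2, 23, 29, 37]

(a, b) ≡ (346579, -2185) mod (ℚ^×)²; places V = {2, 3, 5, 7, 13, 17, 19, 23, 29, 37, ∞}.
(a,b)_5: α=0, u≡4; β=3, v≡3 (mod 5); (4|5)=+1, (3|5)=-1; sign (−1)^0·+1^3·-1^0 = +1.
(a,b)_23: α=0, u≡15; β=1, v≡11 (mod 23); (15|23)=-1, (11|23)=-1; sign (−1)^0·-1^1·-1^0 = -1.
(a,b)_2: α=0, β=-4; u≡3, v≡7 (mod 8); ε(u)ε(v)=1·1, αω(v)=0·0, βω(u)=-4·1; sum ≡ 1  ⇒  -1.
(a,b)_13: α=0, u≡12; β=-4, v≡10 (mod 13); (12|13)=+1, (10|13)=+1; sign (−1)^0·+1^-4·+1^0 = +1.
(a,b)_19: α=1, u≡1; β=3, v≡3 (mod 19); (1|19)=+1, (3|19)=-1; sign (−1)^1·+1^3·-1^1 = +1.
(a,b)_3: α=0, u≡1; β=-2, v≡2 (mod 3); (1|3)=+1, (2|3)=-1; sign (−1)^0·+1^-2·-1^0 = +1.
(a,b)_∞: sgn(346579)=+, sgn(-2185)=−, so +1.
(a,b)_29: α=1, u≡3; β=4, v≡19 (mod 29); (3|29)=-1, (19|29)=-1; sign (−1)^0·-1^4·-1^1 = -1.
(a,b)_7: α=0, u≡2; β=-2, v≡3 (mod 7); (2|7)=+1, (3|7)=-1; sign (−1)^0·+1^-2·-1^0 = +1.
(a,b)_17: α=1, u≡4; β=2, v≡15 (mod 17); (4|17)=+1, (15|17)=+1; sign (−1)^0·+1^2·+1^1 = +1.
(a,b)_37: α=1, u≡6; β=2, v≡14 (mod 37); (6|37)=-1, (14|37)=-1; sign (−1)^0·-1^2·-1^1 = -1.
(346579, -2185 / ℚ) ramifies at {2, 23, 29, 37}: a division algebra.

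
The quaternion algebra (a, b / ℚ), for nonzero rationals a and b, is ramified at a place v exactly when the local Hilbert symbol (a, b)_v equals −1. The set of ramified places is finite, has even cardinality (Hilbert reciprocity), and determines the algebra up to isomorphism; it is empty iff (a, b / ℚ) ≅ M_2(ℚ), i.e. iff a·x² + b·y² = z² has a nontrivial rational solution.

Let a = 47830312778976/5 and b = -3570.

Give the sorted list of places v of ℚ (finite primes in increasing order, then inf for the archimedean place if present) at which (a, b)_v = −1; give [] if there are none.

[13, 17]

(a, b) ≡ (6630, -3570) mod (ℚ^×)²; places V = {2, 3, 5, 7, 13, 17, 19, ∞}.
(a,b)_17: α=3, u≡1; β=1, v≡11 (mod 17); (1|17)=+1, (11|17)=-1; sign (−1)^0·+1^1·-1^3 = -1.
(a,b)_3: α=3, u≡2; β=1, v≡1 (mod 3); (2|3)=-1, (1|3)=+1; sign (−1)^1·-1^1·+1^3 = +1.
(a,b)_7: α=4, u≡1; β=1, v≡1 (mod 7); (1|7)=+1, (1|7)=+1; sign (−1)^0·+1^1·+1^4 = +1.
(a,b)_19: α=2, u≡12; β=0, v≡2 (mod 19); (12|19)=-1, (2|19)=-1; sign (−1)^0·-1^0·-1^2 = +1.
(a,b)_13: α=1, u≡9; β=0, v≡5 (mod 13); (9|13)=+1, (5|13)=-1; sign (−1)^0·+1^0·-1^1 = -1.
(a,b)_2: α=5, β=1; u≡3, v≡7 (mod 8); ε(u)ε(v)=1·1, αω(v)=5·0, βω(u)=1·1; sum ≡ 0  ⇒  +1.
(a,b)_∞: sgn(6630)=+, sgn(-3570)=−, so +1.
(a,b)_5: α=-1, u≡1; β=1, v≡1 (mod 5); (1|5)=+1, (1|5)=+1; sign (−1)^0·+1^1·+1^-1 = +1.
|Ram(6630, -3570)| = 2, even; anisotropic at {13, 17}.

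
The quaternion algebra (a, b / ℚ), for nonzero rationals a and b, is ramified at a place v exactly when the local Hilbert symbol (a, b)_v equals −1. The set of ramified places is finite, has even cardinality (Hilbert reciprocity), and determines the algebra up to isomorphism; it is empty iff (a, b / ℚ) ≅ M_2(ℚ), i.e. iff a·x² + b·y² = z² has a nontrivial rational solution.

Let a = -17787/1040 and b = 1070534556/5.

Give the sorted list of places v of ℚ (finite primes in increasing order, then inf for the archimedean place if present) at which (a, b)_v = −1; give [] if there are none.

[13, 19]

(a, b) ≡ (-195, 1995) mod (ℚ^×)²; places V = {2, 3, 5, 7, 11, 13, 19, ∞}.
(a,b)_13: α=-1, u≡5; β=2, v≡8 (mod 13); (5|13)=-1, (8|13)=-1; sign (−1)^0·-1^2·-1^-1 = -1.
(a,b)_5: α=-1, u≡1; β=-1, v≡1 (mod 5); (1|5)=+1, (1|5)=+1; sign (−1)^0·+1^-1·+1^-1 = +1.
(a,b)_2: α=-4, β=2; u≡5, v≡3 (mod 8); ε(u)ε(v)=0·1, αω(v)=-4·1, βω(u)=2·1; sum ≡ 0  ⇒  +1.
(a,b)_11: α=2, u≡3; β=0, v≡5 (mod 11); (3|11)=+1, (5|11)=+1; sign (−1)^0·+1^0·+1^2 = +1.
(a,b)_19: α=0, u≡12; β=1, v≡14 (mod 19); (12|19)=-1, (14|19)=-1; sign (−1)^0·-1^1·-1^0 = -1.
(a,b)_3: α=1, u≡1; β=5, v≡2 (mod 3); (1|3)=+1, (2|3)=-1; sign (−1)^1·+1^5·-1^1 = +1.
(a,b)_7: α=2, u≡2; β=3, v≡6 (mod 7); (2|7)=+1, (6|7)=-1; sign (−1)^0·+1^3·-1^2 = +1.
(a,b)_∞: sgn(-195)=−, sgn(1995)=+, so +1.
(-195, 1995 / ℚ) ramifies at {13, 19}: a division algebra.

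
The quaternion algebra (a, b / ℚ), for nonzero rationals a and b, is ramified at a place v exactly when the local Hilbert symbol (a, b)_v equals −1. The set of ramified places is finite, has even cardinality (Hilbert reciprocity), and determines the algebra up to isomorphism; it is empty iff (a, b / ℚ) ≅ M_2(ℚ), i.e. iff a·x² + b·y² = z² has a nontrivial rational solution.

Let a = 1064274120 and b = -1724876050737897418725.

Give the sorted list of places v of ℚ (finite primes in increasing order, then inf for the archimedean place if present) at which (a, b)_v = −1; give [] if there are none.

[2, 7, 13, 17]

(a, b) ≡ (3570, -221) mod (ℚ^×)²; places V = {2, 3, 5, 7, 13, 17, ∞}.
(a,b)_13: α=2, u≡7; β=5, v≡12 (mod 13); (7|13)=-1, (12|13)=+1; sign (−1)^0·-1^5·+1^2 = -1.
(a,b)_7: α=3, u≡6; β=8, v≡6 (mod 7); (6|7)=-1, (6|7)=-1; sign (−1)^0·-1^8·-1^3 = -1.
(a,b)_∞: sgn(3570)=+, sgn(-221)=−, so +1.
(a,b)_3: α=3, u≡2; β=8, v≡1 (mod 3); (2|3)=-1, (1|3)=+1; sign (−1)^0·-1^8·+1^3 = +1.
(a,b)_2: α=3, β=0; u≡1, v≡3 (mod 8); ε(u)ε(v)=0·1, αω(v)=3·1, βω(u)=0·0; sum ≡ 1  ⇒  -1.
(a,b)_17: α=1, u≡7; β=3, v≡15 (mod 17); (7|17)=-1, (15|17)=+1; sign (−1)^0·-1^3·+1^1 = -1.
(a,b)_5: α=1, u≡4; β=2, v≡1 (mod 5); (4|5)=+1, (1|5)=+1; sign (−1)^0·+1^2·+1^1 = +1.
Ram(3570, -221) = {2, 7, 13, 17}; no ℚ_2-point on the conic.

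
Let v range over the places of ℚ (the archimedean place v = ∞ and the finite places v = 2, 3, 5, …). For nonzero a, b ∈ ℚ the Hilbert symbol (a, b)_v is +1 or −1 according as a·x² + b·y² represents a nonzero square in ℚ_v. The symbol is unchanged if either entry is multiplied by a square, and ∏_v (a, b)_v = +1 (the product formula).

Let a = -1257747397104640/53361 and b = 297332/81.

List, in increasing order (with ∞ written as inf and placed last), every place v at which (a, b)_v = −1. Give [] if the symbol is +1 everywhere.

[5, 37, 41, 47]

Mod squares: a ≡ -5308885, b ≡ 1517. Check v ∈ {∞, 2, 3, 5, 7, 11, 13, 19, 29, 37, 41, 47}.
v=13: a=13^2·(≡9), b=13^0·(≡3) mod 13; (9|13)=+1, (3|13)=+1; (−1)^{2·0·6}·(+1)^0·(+1)^2 = +1.
v=41: a=41^1·(≡28), b=41^1·(≡5) mod 41; (28|41)=-1, (5|41)=+1; (−1)^{1·1·20}·(-1)^1·(+1)^1 = -1.
v=3: a=3^-2·(≡2), b=3^-4·(≡2) mod 3; (2|3)=-1, (2|3)=-1; (−1)^{-2·-4·1}·(-1)^-4·(-1)^-2 = +1.
v=37: a=37^2·(≡23), b=37^1·(≡1) mod 37; (23|37)=-1, (1|37)=+1; (−1)^{2·1·18}·(-1)^1·(+1)^2 = -1.
v=2: v_2(a)=10, v_2(b)=2; units ≡ 3, 5 (mod 8); ε·ε+αω+βω = 1·0+10·1+2·1 ≡ 0  ⇒  (a,b)_2 = +1.
v=47: a=47^1·(≡13), b=47^0·(≡39) mod 47; (13|47)=-1, (39|47)=-1; (−1)^{1·0·23}·(-1)^0·(-1)^1 = -1.
v=29: a=29^1·(≡8), b=29^0·(≡25) mod 29; (8|29)=-1, (25|29)=+1; (−1)^{1·0·14}·(-1)^0·(+1)^1 = +1.
v=∞: -5308885 < 0 and 1517 > 0  ⇒  (a,b)_∞ = +1.
v=11: a=11^-2·(≡9), b=11^0·(≡6) mod 11; (9|11)=+1, (6|11)=-1; (−1)^{-2·0·5}·(+1)^0·(-1)^-2 = +1.
v=5: a=5^1·(≡2), b=5^0·(≡2) mod 5; (2|5)=-1, (2|5)=-1; (−1)^{1·0·2}·(-1)^0·(-1)^1 = -1.
v=19: a=19^1·(≡8), b=19^0·(≡4) mod 19; (8|19)=-1, (4|19)=+1; (−1)^{1·0·9}·(-1)^0·(+1)^1 = +1.
v=7: a=7^-2·(≡5), b=7^2·(≡5) mod 7; (5|7)=-1, (5|7)=-1; (−1)^{-2·2·3}·(-1)^2·(-1)^-2 = +1.
Ram(-5308885, 1517) = {5, 37, 41, 47}; no ℚ_5-point on the conic.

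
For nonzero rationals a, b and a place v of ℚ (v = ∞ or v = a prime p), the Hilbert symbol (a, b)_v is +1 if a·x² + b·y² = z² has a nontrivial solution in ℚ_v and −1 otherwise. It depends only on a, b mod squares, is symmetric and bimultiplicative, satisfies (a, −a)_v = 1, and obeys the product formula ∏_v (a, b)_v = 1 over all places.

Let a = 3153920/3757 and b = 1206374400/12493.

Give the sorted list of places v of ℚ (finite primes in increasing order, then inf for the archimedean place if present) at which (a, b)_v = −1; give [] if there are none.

[5, 7, 11, 17]

(a, b) ≡ (10010, 17017) mod (ℚ^×)²; places V = {2, 3, 5, 7, 11, 13, 17, 31, ∞}.
(a,b)_17: α=-2, u≡14; β=1, v≡1 (mod 17); (14|17)=-1, (1|17)=+1; sign (−1)^0·-1^1·+1^-2 = -1.
(a,b)_13: α=-1, u≡1; β=-1, v≡3 (mod 13); (1|13)=+1, (3|13)=+1; sign (−1)^0·+1^-1·+1^-1 = +1.
(a,b)_∞: sgn(10010)=+, sgn(17017)=+, so +1.
(a,b)_2: α=13, β=12; u≡5, v≡1 (mod 8); ε(u)ε(v)=0·0, αω(v)=13·0, βω(u)=12·1; sum ≡ 0  ⇒  +1.
(a,b)_5: α=1, u≡2; β=2, v≡2 (mod 5); (2|5)=-1, (2|5)=-1; sign (−1)^0·-1^2·-1^1 = -1.
(a,b)_31: α=0, u≡7; β=-2, v≡22 (mod 31); (7|31)=+1, (22|31)=-1; sign (−1)^0·+1^-2·-1^0 = +1.
(a,b)_7: α=1, u≡1; β=1, v≡1 (mod 7); (1|7)=+1, (1|7)=+1; sign (−1)^1·+1^1·+1^1 = -1.
(a,b)_11: α=1, u≡10; β=1, v≡6 (mod 11); (10|11)=-1, (6|11)=-1; sign (−1)^1·-1^1·-1^1 = -1.
(a,b)_3: α=0, u≡2; β=2, v≡1 (mod 3); (2|3)=-1, (1|3)=+1; sign (−1)^0·-1^2·+1^0 = +1.
|Ram(10010, 17017)| = 4, even; anisotropic at {5, 7, 11, 17}.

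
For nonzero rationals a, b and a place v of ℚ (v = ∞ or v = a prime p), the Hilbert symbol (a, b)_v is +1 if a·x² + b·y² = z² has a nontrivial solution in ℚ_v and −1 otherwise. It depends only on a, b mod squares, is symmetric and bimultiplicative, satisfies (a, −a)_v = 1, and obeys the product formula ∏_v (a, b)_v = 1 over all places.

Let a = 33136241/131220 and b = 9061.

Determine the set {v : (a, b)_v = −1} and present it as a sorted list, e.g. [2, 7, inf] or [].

[]

Mod squares: a ≡ 205, b ≡ 9061. Check v ∈ {∞, 2, 3, 5, 13, 17, 29, 31, 41}.
v=29: a=29^2·(≡2), b=29^0·(≡13) mod 29; (2|29)=-1, (13|29)=+1; (−1)^{2·0·14}·(-1)^0·(+1)^2 = +1.
v=13: a=13^0·(≡9), b=13^1·(≡8) mod 13; (9|13)=+1, (8|13)=-1; (−1)^{0·1·6}·(+1)^1·(-1)^0 = +1.
v=2: v_2(a)=-2, v_2(b)=0; units ≡ 5, 5 (mod 8); ε·ε+αω+βω = 0·0+-2·1+0·1 ≡ 0  ⇒  (a,b)_2 = +1.
v=3: a=3^-8·(≡1), b=3^0·(≡1) mod 3; (1|3)=+1, (1|3)=+1; (−1)^{-8·0·1}·(+1)^0·(+1)^-8 = +1.
v=41: a=41^1·(≡23), b=41^1·(≡16) mod 41; (23|41)=+1, (16|41)=+1; (−1)^{1·1·20}·(+1)^1·(+1)^1 = +1.
v=17: a=17^0·(≡2), b=17^1·(≡6) mod 17; (2|17)=+1, (6|17)=-1; (−1)^{0·1·8}·(+1)^1·(-1)^0 = +1.
v=∞: 205 > 0 and 9061 > 0  ⇒  (a,b)_∞ = +1.
v=5: a=5^-1·(≡4), b=5^0·(≡1) mod 5; (4|5)=+1, (1|5)=+1; (−1)^{-1·0·2}·(+1)^0·(+1)^-1 = +1.
v=31: a=31^2·(≡28), b=31^0·(≡9) mod 31; (28|31)=+1, (9|31)=+1; (−1)^{2·0·15}·(+1)^0·(+1)^2 = +1.
Every local symbol is +1, so the conic 205·x² + 9061·y² = z² has ℚ_v-points for all v and hence a ℚ-point; (a, b / ℚ) ≅ M_2(ℚ).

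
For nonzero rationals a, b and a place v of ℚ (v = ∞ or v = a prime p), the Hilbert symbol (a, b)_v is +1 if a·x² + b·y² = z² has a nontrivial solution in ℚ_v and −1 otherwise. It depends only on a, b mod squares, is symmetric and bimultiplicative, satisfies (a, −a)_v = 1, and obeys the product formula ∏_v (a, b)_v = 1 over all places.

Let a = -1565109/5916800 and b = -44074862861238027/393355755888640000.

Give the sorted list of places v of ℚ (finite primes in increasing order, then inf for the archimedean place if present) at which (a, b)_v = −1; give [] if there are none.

Mod squares: a ≡ -42, b ≡ -3. Check v ∈ {∞, 2, 3, 5, 7, 13, 17, 41, 43, 53}.
v=7: a=7^3·(≡1), b=7^6·(≡2) mod 7; (1|7)=+1, (2|7)=+1; (−1)^{3·6·3}·(+1)^6·(+1)^3 = +1.
v=3: a=3^3·(≡1), b=3^3·(≡2) mod 3; (1|3)=+1, (2|3)=-1; (−1)^{3·3·1}·(+1)^3·(-1)^3 = +1.
v=5: a=5^-2·(≡3), b=5^-4·(≡2) mod 5; (3|5)=-1, (2|5)=-1; (−1)^{-2·-4·2}·(-1)^-4·(-1)^-2 = +1.
v=∞: -42 < 0 and -3 < 0  ⇒  (a,b)_∞ = -1.
v=41: a=41^0·(≡39), b=41^2·(≡12) mod 41; (39|41)=+1, (12|41)=-1; (−1)^{0·2·20}·(+1)^2·(-1)^0 = +1.
v=53: a=53^0·(≡43), b=53^-2·(≡33) mod 53; (43|53)=+1, (33|53)=-1; (−1)^{0·-2·26}·(+1)^-2·(-1)^0 = +1.
v=43: a=43^-2·(≡17), b=43^-4·(≡16) mod 43; (17|43)=+1, (16|43)=+1; (−1)^{-2·-4·21}·(+1)^-4·(+1)^-2 = +1.
v=13: a=13^2·(≡10), b=13^4·(≡12) mod 13; (10|13)=+1, (12|13)=+1; (−1)^{2·4·6}·(+1)^4·(+1)^2 = +1.
v=17: a=17^0·(≡13), b=17^2·(≡7) mod 17; (13|17)=+1, (7|17)=-1; (−1)^{0·2·8}·(+1)^2·(-1)^0 = +1.
v=2: v_2(a)=-7, v_2(b)=-16; units ≡ 3, 5 (mod 8); ε·ε+αω+βω = 1·0+-7·1+-16·1 ≡ 1  ⇒  (a,b)_2 = -1.
Ram(-42, -3) = {2, ∞}; no ℚ_2-point on the conic.

[2, inf]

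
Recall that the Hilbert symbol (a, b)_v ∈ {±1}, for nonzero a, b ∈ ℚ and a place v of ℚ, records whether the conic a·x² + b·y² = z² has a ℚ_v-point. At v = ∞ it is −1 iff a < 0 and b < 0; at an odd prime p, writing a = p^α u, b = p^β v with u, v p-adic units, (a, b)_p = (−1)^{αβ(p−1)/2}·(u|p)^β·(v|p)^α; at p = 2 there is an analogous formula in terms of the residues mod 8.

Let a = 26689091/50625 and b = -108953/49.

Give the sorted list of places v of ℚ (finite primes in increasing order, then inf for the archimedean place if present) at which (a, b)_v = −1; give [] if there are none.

[2, 13, 29, 47]

Mod squares: a ≡ 611, b ≡ -377. Check v ∈ {∞, 2, 3, 5, 7, 11, 13, 17, 19, 29, 47}.
v=11: a=11^2·(≡7), b=11^0·(≡7) mod 11; (7|11)=-1, (7|11)=-1; (−1)^{2·0·5}·(-1)^0·(-1)^2 = +1.
v=29: a=29^0·(≡21), b=29^1·(≡5) mod 29; (21|29)=-1, (5|29)=+1; (−1)^{0·1·14}·(-1)^1·(+1)^0 = -1.
v=∞: 611 > 0 and -377 < 0  ⇒  (a,b)_∞ = +1.
v=19: a=19^2·(≡15), b=19^0·(≡8) mod 19; (15|19)=-1, (8|19)=-1; (−1)^{2·0·9}·(-1)^0·(-1)^2 = +1.
v=17: a=17^0·(≡8), b=17^2·(≡10) mod 17; (8|17)=+1, (10|17)=-1; (−1)^{0·2·8}·(+1)^2·(-1)^0 = +1.
v=3: a=3^-4·(≡2), b=3^0·(≡1) mod 3; (2|3)=-1, (1|3)=+1; (−1)^{-4·0·1}·(-1)^0·(+1)^-4 = +1.
v=47: a=47^1·(≡39), b=47^0·(≡20) mod 47; (39|47)=-1, (20|47)=-1; (−1)^{1·0·23}·(-1)^0·(-1)^1 = -1.
v=7: a=7^0·(≡2), b=7^-2·(≡2) mod 7; (2|7)=+1, (2|7)=+1; (−1)^{0·-2·3}·(+1)^-2·(+1)^0 = +1.
v=5: a=5^-4·(≡1), b=5^0·(≡3) mod 5; (1|5)=+1, (3|5)=-1; (−1)^{-4·0·2}·(+1)^0·(-1)^-4 = +1.
v=2: v_2(a)=0, v_2(b)=0; units ≡ 3, 7 (mod 8); ε·ε+αω+βω = 1·1+0·0+0·1 ≡ 1  ⇒  (a,b)_2 = -1.
v=13: a=13^1·(≡7), b=13^1·(≡3) mod 13; (7|13)=-1, (3|13)=+1; (−1)^{1·1·6}·(-1)^1·(+1)^1 = -1.
Ram(611, -377) = {2, 13, 29, 47}; no ℚ_2-point on the conic.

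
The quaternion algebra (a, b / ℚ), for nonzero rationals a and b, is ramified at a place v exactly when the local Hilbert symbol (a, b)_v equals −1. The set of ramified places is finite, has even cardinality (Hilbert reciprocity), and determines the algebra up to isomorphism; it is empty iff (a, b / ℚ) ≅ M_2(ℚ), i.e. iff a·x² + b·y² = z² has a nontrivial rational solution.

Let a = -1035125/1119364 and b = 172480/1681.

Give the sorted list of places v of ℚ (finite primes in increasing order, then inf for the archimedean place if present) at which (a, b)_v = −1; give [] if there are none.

Mod squares: a ≡ -5, b ≡ 55. Check v ∈ {∞, 2, 5, 7, 11, 13, 23, 41}.
v=∞: -5 < 0 and 55 > 0  ⇒  (a,b)_∞ = +1.
v=23: a=23^-4·(≡9), b=23^0·(≡13) mod 23; (9|23)=+1, (13|23)=+1; (−1)^{-4·0·11}·(+1)^0·(+1)^-4 = +1.
v=7: a=7^2·(≡1), b=7^2·(≡6) mod 7; (1|7)=+1, (6|7)=-1; (−1)^{2·2·3}·(+1)^2·(-1)^2 = +1.
v=41: a=41^0·(≡9), b=41^-2·(≡34) mod 41; (9|41)=+1, (34|41)=-1; (−1)^{0·-2·20}·(+1)^-2·(-1)^0 = +1.
v=2: v_2(a)=-2, v_2(b)=6; units ≡ 3, 7 (mod 8); ε·ε+αω+βω = 1·1+-2·0+6·1 ≡ 1  ⇒  (a,b)_2 = -1.
v=11: a=11^0·(≡2), b=11^1·(≡3) mod 11; (2|11)=-1, (3|11)=+1; (−1)^{0·1·5}·(-1)^1·(+1)^0 = -1.
v=5: a=5^3·(≡1), b=5^1·(≡1) mod 5; (1|5)=+1, (1|5)=+1; (−1)^{3·1·2}·(+1)^1·(+1)^3 = +1.
v=13: a=13^2·(≡2), b=13^0·(≡12) mod 13; (2|13)=-1, (12|13)=+1; (−1)^{2·0·6}·(-1)^0·(+1)^2 = +1.
Ram(-5, 55) = {2, 11}; no ℚ_2-point on the conic.

[2, 11]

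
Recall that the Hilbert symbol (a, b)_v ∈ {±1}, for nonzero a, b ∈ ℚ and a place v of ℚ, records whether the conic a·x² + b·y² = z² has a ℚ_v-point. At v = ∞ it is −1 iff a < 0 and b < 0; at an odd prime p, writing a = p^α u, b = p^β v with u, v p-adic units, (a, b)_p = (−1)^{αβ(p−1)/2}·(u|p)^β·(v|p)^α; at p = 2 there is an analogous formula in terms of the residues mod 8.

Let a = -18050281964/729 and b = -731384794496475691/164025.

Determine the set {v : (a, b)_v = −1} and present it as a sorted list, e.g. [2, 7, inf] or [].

[13, 19, 29, inf]

Mod squares: a ≡ -70499, b ≡ -19. Check v ∈ {∞, 2, 3, 5, 11, 13, 17, 19, 23, 29}.
v=17: a=17^1·(≡9), b=17^2·(≡2) mod 17; (9|17)=+1, (2|17)=+1; (−1)^{1·2·8}·(+1)^2·(+1)^1 = +1.
v=13: a=13^1·(≡11), b=13^2·(≡7) mod 13; (11|13)=-1, (7|13)=-1; (−1)^{1·2·6}·(-1)^2·(-1)^1 = -1.
v=29: a=29^1·(≡1), b=29^2·(≡18) mod 29; (1|29)=+1, (18|29)=-1; (−1)^{1·2·14}·(+1)^2·(-1)^1 = -1.
v=2: v_2(a)=2, v_2(b)=0; units ≡ 5, 5 (mod 8); ε·ε+αω+βω = 0·0+2·1+0·1 ≡ 0  ⇒  (a,b)_2 = +1.
v=∞: -70499 < 0 and -19 < 0  ⇒  (a,b)_∞ = -1.
v=5: a=5^0·(≡4), b=5^-2·(≡4) mod 5; (4|5)=+1, (4|5)=+1; (−1)^{0·-2·2}·(+1)^-2·(+1)^0 = +1.
v=3: a=3^-6·(≡1), b=3^-8·(≡2) mod 3; (1|3)=+1, (2|3)=-1; (−1)^{-6·-8·1}·(+1)^-8·(-1)^-6 = +1.
v=19: a=19^0·(≡13), b=19^1·(≡3) mod 19; (13|19)=-1, (3|19)=-1; (−1)^{0·1·9}·(-1)^1·(-1)^0 = -1.
v=11: a=11^3·(≡9), b=11^6·(≡1) mod 11; (9|11)=+1, (1|11)=+1; (−1)^{3·6·5}·(+1)^6·(+1)^3 = +1.
v=23: a=23^2·(≡17), b=23^2·(≡8) mod 23; (17|23)=-1, (8|23)=+1; (−1)^{2·2·11}·(-1)^2·(+1)^2 = +1.
Ram(-70499, -19) = {13, 19, 29, ∞}; no ℚ_13-point on the conic.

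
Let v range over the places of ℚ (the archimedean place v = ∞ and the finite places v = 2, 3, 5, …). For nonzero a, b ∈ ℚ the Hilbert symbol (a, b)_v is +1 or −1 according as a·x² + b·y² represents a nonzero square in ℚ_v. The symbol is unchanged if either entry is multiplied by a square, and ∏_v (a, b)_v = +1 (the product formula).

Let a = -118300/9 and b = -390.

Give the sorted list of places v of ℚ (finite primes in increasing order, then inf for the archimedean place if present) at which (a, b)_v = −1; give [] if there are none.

[3, 5, 13, inf]

(a, b) ≡ (-7, -390) mod (ℚ^×)²; places V = {2, 3, 5, 7, 13, ∞}.
(a,b)_∞: sgn(-7)=−, sgn(-390)=−, so -1.
(a,b)_13: α=2, u≡6; β=1, v≡9 (mod 13); (6|13)=-1, (9|13)=+1; sign (−1)^0·-1^1·+1^2 = -1.
(a,b)_7: α=1, u≡6; β=0, v≡2 (mod 7); (6|7)=-1, (2|7)=+1; sign (−1)^0·-1^0·+1^1 = +1.
(a,b)_2: α=2, β=1; u≡1, v≡5 (mod 8); ε(u)ε(v)=0·0, αω(v)=2·1, βω(u)=1·0; sum ≡ 0  ⇒  +1.
(a,b)_3: α=-2, u≡2; β=1, v≡2 (mod 3); (2|3)=-1, (2|3)=-1; sign (−1)^0·-1^1·-1^-2 = -1.
(a,b)_5: α=2, u≡2; β=1, v≡2 (mod 5); (2|5)=-1, (2|5)=-1; sign (−1)^0·-1^1·-1^2 = -1.
(-7, -390 / ℚ) ramifies at {3, 5, 13, ∞}: a division algebra.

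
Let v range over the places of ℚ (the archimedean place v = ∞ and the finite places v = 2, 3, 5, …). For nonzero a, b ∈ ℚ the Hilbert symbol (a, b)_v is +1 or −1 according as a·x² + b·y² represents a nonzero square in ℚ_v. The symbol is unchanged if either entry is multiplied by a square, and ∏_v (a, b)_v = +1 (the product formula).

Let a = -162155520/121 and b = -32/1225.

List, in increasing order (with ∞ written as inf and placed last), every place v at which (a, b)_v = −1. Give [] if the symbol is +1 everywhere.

[2, 5, 23, inf]

(a, b) ≡ (-1955, -2) mod (ℚ^×)²; places V = {2, 3, 5, 7, 11, 17, 23, ∞}.
(a,b)_17: α=1, u≡2; β=0, v≡2 (mod 17); (2|17)=+1, (2|17)=+1; sign (−1)^0·+1^0·+1^1 = +1.
(a,b)_7: α=0, u≡6; β=-2, v≡6 (mod 7); (6|7)=-1, (6|7)=-1; sign (−1)^0·-1^-2·-1^0 = +1.
(a,b)_3: α=4, u≡1; β=0, v≡1 (mod 3); (1|3)=+1, (1|3)=+1; sign (−1)^0·+1^0·+1^4 = +1.
(a,b)_5: α=1, u≡1; β=-2, v≡2 (mod 5); (1|5)=+1, (2|5)=-1; sign (−1)^0·+1^-2·-1^1 = -1.
(a,b)_11: α=-2, u≡1; β=0, v≡3 (mod 11); (1|11)=+1, (3|11)=+1; sign (−1)^0·+1^0·+1^-2 = +1.
(a,b)_2: α=10, β=5; u≡5, v≡7 (mod 8); ε(u)ε(v)=0·1, αω(v)=10·0, βω(u)=5·1; sum ≡ 1  ⇒  -1.
(a,b)_23: α=1, u≡7; β=0, v≡10 (mod 23); (7|23)=-1, (10|23)=-1; sign (−1)^0·-1^0·-1^1 = -1.
(a,b)_∞: sgn(-1955)=−, sgn(-2)=−, so -1.
Ram(-1955, -2) = {2, 5, 23, ∞}; no ℚ_2-point on the conic.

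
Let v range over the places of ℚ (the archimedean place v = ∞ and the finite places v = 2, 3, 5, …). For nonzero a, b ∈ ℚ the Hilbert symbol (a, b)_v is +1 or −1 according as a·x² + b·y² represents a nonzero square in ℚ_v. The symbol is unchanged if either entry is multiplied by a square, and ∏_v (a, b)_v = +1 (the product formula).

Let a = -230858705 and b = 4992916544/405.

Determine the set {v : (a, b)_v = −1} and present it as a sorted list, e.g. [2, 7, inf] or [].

Mod squares: a ≡ -274505, b ≡ 7960645. Check v ∈ {∞, 2, 3, 5, 7, 11, 23, 29, 31}.
v=7: a=7^1·(≡6), b=7^3·(≡4) mod 7; (6|7)=-1, (4|7)=+1; (−1)^{1·3·3}·(-1)^3·(+1)^1 = +1.
v=23: a=23^1·(≡3), b=23^1·(≡19) mod 23; (3|23)=+1, (19|23)=-1; (−1)^{1·1·11}·(+1)^1·(-1)^1 = +1.
v=31: a=31^1·(≡13), b=31^1·(≡11) mod 31; (13|31)=-1, (11|31)=-1; (−1)^{1·1·15}·(-1)^1·(-1)^1 = -1.
v=29: a=29^2·(≡9), b=29^1·(≡13) mod 29; (9|29)=+1, (13|29)=+1; (−1)^{2·1·14}·(+1)^1·(+1)^2 = +1.
v=11: a=11^1·(≡9), b=11^1·(≡5) mod 11; (9|11)=+1, (5|11)=+1; (−1)^{1·1·5}·(+1)^1·(+1)^1 = -1.
v=∞: -274505 < 0 and 7960645 > 0  ⇒  (a,b)_∞ = +1.
v=3: a=3^0·(≡1), b=3^-4·(≡1) mod 3; (1|3)=+1, (1|3)=+1; (−1)^{0·-4·1}·(+1)^-4·(+1)^0 = +1.
v=5: a=5^1·(≡4), b=5^-1·(≡4) mod 5; (4|5)=+1, (4|5)=+1; (−1)^{1·-1·2}·(+1)^-1·(+1)^1 = +1.
v=2: v_2(a)=0, v_2(b)=6; units ≡ 7, 5 (mod 8); ε·ε+αω+βω = 1·0+0·1+6·0 ≡ 0  ⇒  (a,b)_2 = +1.
(-274505, 7960645 / ℚ) ramifies at {11, 31}: a division algebra.

[11, 31]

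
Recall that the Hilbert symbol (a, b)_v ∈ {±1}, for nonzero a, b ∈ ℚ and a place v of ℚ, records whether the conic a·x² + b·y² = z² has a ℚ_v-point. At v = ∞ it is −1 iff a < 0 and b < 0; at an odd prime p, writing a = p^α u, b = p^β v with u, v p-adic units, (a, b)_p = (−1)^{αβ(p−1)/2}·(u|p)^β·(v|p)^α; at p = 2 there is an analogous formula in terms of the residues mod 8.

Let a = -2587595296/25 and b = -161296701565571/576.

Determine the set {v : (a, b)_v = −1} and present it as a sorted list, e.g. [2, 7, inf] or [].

[2, 11, 13, 17, 37, inf]

(a, b) ≡ (-161724706, -6851) mod (ℚ^×)²; places V = {2, 3, 5, 11, 13, 17, 29, 31, 37, ∞}.
(a,b)_5: α=-2, u≡4; β=0, v≡4 (mod 5); (4|5)=+1, (4|5)=+1; sign (−1)^0·+1^0·+1^-2 = +1.
(a,b)_2: α=5, β=-6; u≡7, v≡5 (mod 8); ε(u)ε(v)=1·0, αω(v)=5·1, βω(u)=-6·0; sum ≡ 1  ⇒  -1.
(a,b)_∞: sgn(-161724706)=−, sgn(-6851)=−, so -1.
(a,b)_3: α=0, u≡2; β=-2, v≡1 (mod 3); (2|3)=-1, (1|3)=+1; sign (−1)^0·-1^-2·+1^0 = +1.
(a,b)_37: α=1, u≡35; β=2, v≡8 (mod 37); (35|37)=-1, (8|37)=-1; sign (−1)^0·-1^2·-1^1 = -1.
(a,b)_17: α=1, u≡15; β=1, v≡3 (mod 17); (15|17)=+1, (3|17)=-1; sign (−1)^0·+1^1·-1^1 = -1.
(a,b)_31: α=1, u≡5; β=1, v≡11 (mod 31); (5|31)=+1, (11|31)=-1; sign (−1)^1·+1^1·-1^1 = +1.
(a,b)_13: α=1, u≡10; β=3, v≡8 (mod 13); (10|13)=+1, (8|13)=-1; sign (−1)^0·+1^3·-1^1 = -1.
(a,b)_29: α=1, u≡27; β=2, v≡13 (mod 29); (27|29)=-1, (13|29)=+1; sign (−1)^0·-1^2·+1^1 = +1.
(a,b)_11: α=1, u≡7; β=2, v≡6 (mod 11); (7|11)=-1, (6|11)=-1; sign (−1)^0·-1^2·-1^1 = -1.
(-161724706, -6851 / ℚ) ramifies at {2, 11, 13, 17, 37, ∞}: a division algebra.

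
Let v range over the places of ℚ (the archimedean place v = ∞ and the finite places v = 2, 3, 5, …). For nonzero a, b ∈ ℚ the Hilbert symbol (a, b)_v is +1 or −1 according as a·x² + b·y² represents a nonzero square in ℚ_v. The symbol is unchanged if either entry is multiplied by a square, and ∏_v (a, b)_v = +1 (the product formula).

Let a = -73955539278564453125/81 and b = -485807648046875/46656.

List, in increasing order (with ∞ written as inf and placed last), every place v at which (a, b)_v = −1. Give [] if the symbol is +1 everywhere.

[7, inf]

Mod squares: a ≡ -1085, b ≡ -11. Check v ∈ {∞, 2, 3, 5, 7, 11, 31}.
v=2: v_2(a)=0, v_2(b)=-6; units ≡ 3, 5 (mod 8); ε·ε+αω+βω = 1·0+0·1+-6·1 ≡ 0  ⇒  (a,b)_2 = +1.
v=11: a=11^2·(≡3), b=11^1·(≡7) mod 11; (3|11)=+1, (7|11)=-1; (−1)^{2·1·5}·(+1)^1·(-1)^2 = +1.
v=7: a=7^5·(≡6), b=7^6·(≡3) mod 7; (6|7)=-1, (3|7)=-1; (−1)^{5·6·3}·(-1)^6·(-1)^5 = -1.
v=5: a=5^13·(≡3), b=5^8·(≡1) mod 5; (3|5)=-1, (1|5)=+1; (−1)^{13·8·2}·(-1)^8·(+1)^13 = +1.
v=31: a=31^3·(≡17), b=31^2·(≡16) mod 31; (17|31)=-1, (16|31)=+1; (−1)^{3·2·15}·(-1)^2·(+1)^3 = +1.
v=3: a=3^-4·(≡1), b=3^-6·(≡1) mod 3; (1|3)=+1, (1|3)=+1; (−1)^{-4·-6·1}·(+1)^-6·(+1)^-4 = +1.
v=∞: -1085 < 0 and -11 < 0  ⇒  (a,b)_∞ = -1.
Ram(-1085, -11) = {7, ∞}; no ℚ_7-point on the conic.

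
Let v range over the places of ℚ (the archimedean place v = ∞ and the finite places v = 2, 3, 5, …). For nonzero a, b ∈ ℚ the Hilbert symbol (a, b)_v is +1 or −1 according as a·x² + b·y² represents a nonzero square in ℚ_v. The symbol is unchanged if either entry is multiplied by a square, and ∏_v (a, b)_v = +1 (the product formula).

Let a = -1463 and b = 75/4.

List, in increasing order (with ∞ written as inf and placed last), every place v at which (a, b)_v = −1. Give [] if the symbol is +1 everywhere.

[7, 19]

(a, b) ≡ (-1463, 3) mod (ℚ^×)²; places V = {2, 3, 5, 7, 11, 19, ∞}.
(a,b)_∞: sgn(-1463)=−, sgn(3)=+, so +1.
(a,b)_11: α=1, u≡10; β=0, v≡5 (mod 11); (10|11)=-1, (5|11)=+1; sign (−1)^0·-1^0·+1^1 = +1.
(a,b)_3: α=0, u≡1; β=1, v≡1 (mod 3); (1|3)=+1, (1|3)=+1; sign (−1)^0·+1^1·+1^0 = +1.
(a,b)_19: α=1, u≡18; β=0, v≡14 (mod 19); (18|19)=-1, (14|19)=-1; sign (−1)^0·-1^0·-1^1 = -1.
(a,b)_5: α=0, u≡2; β=2, v≡2 (mod 5); (2|5)=-1, (2|5)=-1; sign (−1)^0·-1^2·-1^0 = +1.
(a,b)_2: α=0, β=-2; u≡1, v≡3 (mod 8); ε(u)ε(v)=0·1, αω(v)=0·1, βω(u)=-2·0; sum ≡ 0  ⇒  +1.
(a,b)_7: α=1, u≡1; β=0, v≡3 (mod 7); (1|7)=+1, (3|7)=-1; sign (−1)^0·+1^0·-1^1 = -1.
Ram(-1463, 3) = {7, 19}; no ℚ_7-point on the conic.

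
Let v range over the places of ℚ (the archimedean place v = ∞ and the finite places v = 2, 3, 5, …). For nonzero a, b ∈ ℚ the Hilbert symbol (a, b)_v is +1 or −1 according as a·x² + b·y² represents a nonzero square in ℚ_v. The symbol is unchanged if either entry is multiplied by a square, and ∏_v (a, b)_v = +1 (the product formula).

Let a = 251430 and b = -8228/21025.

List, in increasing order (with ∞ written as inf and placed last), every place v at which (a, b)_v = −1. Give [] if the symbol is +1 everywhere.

[2, 5, 17, 29]

(a, b) ≡ (870, -17) mod (ℚ^×)²; places V = {2, 3, 5, 11, 17, 29, ∞}.
(a,b)_29: α=1, u≡28; β=-2, v≡27 (mod 29); (28|29)=+1, (27|29)=-1; sign (−1)^0·+1^-2·-1^1 = -1.
(a,b)_5: α=1, u≡1; β=-2, v≡2 (mod 5); (1|5)=+1, (2|5)=-1; sign (−1)^0·+1^-2·-1^1 = -1.
(a,b)_17: α=2, u≡3; β=1, v≡2 (mod 17); (3|17)=-1, (2|17)=+1; sign (−1)^0·-1^1·+1^2 = -1.
(a,b)_2: α=1, β=2; u≡3, v≡7 (mod 8); ε(u)ε(v)=1·1, αω(v)=1·0, βω(u)=2·1; sum ≡ 1  ⇒  -1.
(a,b)_3: α=1, u≡2; β=0, v≡1 (mod 3); (2|3)=-1, (1|3)=+1; sign (−1)^0·-1^0·+1^1 = +1.
(a,b)_11: α=0, u≡3; β=2, v≡5 (mod 11); (3|11)=+1, (5|11)=+1; sign (−1)^0·+1^2·+1^0 = +1.
(a,b)_∞: sgn(870)=+, sgn(-17)=−, so +1.
|Ram(870, -17)| = 4, even; anisotropic at {2, 5, 17, 29}.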